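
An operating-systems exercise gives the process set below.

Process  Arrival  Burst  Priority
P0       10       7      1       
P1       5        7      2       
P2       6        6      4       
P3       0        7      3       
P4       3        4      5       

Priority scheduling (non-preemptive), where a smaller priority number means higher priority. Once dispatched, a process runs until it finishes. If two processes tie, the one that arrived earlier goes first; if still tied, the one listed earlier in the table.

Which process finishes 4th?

Schedule: | P3 0-7 | P1 7-14 | P0 14-21 | P2 21-27 | P4 27-31 |
Completion: P0=21  P1=14  P2=27  P3=7  P4=31
Finish order: P3 → P1 → P0 → P2 → P4

P2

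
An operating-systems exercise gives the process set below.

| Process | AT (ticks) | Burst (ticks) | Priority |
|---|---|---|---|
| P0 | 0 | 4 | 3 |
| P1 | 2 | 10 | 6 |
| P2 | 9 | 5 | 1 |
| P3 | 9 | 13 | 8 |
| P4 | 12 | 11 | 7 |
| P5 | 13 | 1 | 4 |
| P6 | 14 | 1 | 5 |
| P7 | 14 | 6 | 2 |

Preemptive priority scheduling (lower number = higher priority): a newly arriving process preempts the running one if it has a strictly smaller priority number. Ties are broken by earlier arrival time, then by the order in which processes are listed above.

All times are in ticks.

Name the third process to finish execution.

P7

Schedule: | P0 0-4 | P1 4-9 | P2 9-14 | P7 14-20 | P5 20-21 | P6 21-22 | P1 22-27 | P4 27-38 | P3 38-51 |
Completion: P0=4  P1=27  P2=14  P3=51  P4=38  P5=21  P6=22  P7=20
Finish order: P0 → P2 → P7 → P5 → P6 → P1 → P4 → P3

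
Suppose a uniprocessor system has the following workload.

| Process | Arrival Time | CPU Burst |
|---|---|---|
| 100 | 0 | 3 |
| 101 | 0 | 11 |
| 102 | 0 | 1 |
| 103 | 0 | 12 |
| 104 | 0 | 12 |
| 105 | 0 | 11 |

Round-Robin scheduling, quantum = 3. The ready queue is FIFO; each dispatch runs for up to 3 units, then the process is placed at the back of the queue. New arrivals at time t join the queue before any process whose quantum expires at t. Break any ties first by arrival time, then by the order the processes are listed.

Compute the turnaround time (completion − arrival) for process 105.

Timeline: | 100 0-3 | 101 3-6 | 102 6-7 | 103 7-10 | 104 10-13 | 105 13-16 | 101 16-19 | 103 19-22 | 104 22-25 | 105 25-28 | 101 28-31 | 103 31-34 | 104 34-37 | 105 37-40 | 101 40-42 | 103 42-45 | 104 45-48 | 105 48-50 |
Completion: 100=3  101=42  102=7  103=45  104=48  105=50
Turnaround (C−A): 100=3  101=42  102=7  103=45  104=48  105=50
Turnaround(105) = completion − arrival = 50 − 0 = 50

50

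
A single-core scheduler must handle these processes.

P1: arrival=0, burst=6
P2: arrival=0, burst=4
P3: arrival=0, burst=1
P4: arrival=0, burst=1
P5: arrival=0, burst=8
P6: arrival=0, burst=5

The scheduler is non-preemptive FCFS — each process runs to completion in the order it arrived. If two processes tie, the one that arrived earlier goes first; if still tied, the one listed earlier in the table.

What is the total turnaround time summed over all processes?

84

Gantt: | P1 0-6 | P2 6-10 | P3 10-11 | P4 11-12 | P5 12-20 | P6 20-25 |
Completion: P1=6  P2=10  P3=11  P4=12  P5=20  P6=25
Turnaround = completion − arrival: P1=6, P2=10, P3=11, P4=12, P5=20, P6=25
Total turnaround = 6 + 10 + 11 + 12 + 20 + 25 = 84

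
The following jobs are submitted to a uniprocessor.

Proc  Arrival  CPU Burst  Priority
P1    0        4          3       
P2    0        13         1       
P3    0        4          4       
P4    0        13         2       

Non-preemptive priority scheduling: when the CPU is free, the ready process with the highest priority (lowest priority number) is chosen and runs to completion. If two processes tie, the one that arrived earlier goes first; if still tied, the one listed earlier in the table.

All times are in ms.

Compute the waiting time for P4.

13

Timeline: | P2 0-13 | P4 13-26 | P1 26-30 | P3 30-34 |
Completion: P1=30  P2=13  P3=34  P4=26
Waiting(P4) = turnaround − burst = 26 − 13 = 13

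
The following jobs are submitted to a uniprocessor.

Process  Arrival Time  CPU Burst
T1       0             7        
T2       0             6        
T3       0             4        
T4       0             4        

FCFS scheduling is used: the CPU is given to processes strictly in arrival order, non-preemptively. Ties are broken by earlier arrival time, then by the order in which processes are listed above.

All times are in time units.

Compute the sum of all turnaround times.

Gantt: | T1 0-7 | T2 7-13 | T3 13-17 | T4 17-21 |
Completion: T1=7  T2=13  T3=17  T4=21
Turnaround = completion − arrival: T1=7, T2=13, T3=17, T4=21
Total turnaround = 7 + 13 + 17 + 21 = 58

58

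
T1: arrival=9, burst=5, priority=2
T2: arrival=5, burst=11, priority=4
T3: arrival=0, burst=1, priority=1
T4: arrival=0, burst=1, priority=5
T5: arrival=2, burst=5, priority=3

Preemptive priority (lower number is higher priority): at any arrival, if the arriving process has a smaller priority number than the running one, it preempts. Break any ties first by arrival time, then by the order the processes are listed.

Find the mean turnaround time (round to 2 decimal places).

Timeline: | T3 0-1 | T4 1-2 | T5 2-7 | T2 7-9 | T1 9-14 | T2 14-23 |
Completion: T1=14  T2=23  T3=1  T4=2  T5=7
Turnaround times: T1=5, T2=18, T3=1, T4=2, T5=5
Average turnaround = (5+18+1+2+5) / 5 = 31/5 = 6.20

6.20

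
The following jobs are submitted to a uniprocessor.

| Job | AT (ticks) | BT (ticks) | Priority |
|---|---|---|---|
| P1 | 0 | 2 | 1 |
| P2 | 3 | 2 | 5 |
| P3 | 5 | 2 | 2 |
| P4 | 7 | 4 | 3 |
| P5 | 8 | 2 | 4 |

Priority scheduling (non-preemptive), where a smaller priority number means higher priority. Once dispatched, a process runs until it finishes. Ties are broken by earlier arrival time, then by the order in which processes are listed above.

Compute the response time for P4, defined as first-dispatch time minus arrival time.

0

Timeline: | P1 0-2 | idle 2-3 | P2 3-5 | P3 5-7 | P4 7-11 | P5 11-13 |
Completion: P1=2  P2=5  P3=7  P4=11  P5=13
Response(P4) = first start − arrival = 7 − 7 = 0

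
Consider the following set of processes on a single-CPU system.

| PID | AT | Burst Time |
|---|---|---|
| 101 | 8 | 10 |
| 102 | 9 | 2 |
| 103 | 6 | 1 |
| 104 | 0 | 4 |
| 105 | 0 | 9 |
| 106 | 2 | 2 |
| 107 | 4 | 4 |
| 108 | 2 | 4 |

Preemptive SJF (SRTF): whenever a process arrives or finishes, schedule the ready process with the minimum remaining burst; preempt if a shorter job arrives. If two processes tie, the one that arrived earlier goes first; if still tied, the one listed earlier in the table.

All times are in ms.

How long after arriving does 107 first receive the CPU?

9

Timeline: | 104 0-4 | 106 4-6 | 103 6-7 | 108 7-11 | 102 11-13 | 107 13-17 | 105 17-26 | 101 26-36 |
Completion: 101=36  102=13  103=7  104=4  105=26  106=6  107=17  108=11
Response(107) = first start − arrival = 13 − 4 = 9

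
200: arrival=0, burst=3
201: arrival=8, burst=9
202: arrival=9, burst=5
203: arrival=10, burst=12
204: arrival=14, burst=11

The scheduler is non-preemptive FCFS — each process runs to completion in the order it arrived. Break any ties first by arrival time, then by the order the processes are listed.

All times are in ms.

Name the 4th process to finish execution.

Timeline: | 200 0-3 | idle 3-8 | 201 8-17 | 202 17-22 | 203 22-34 | 204 34-45 |
Completion: 200=3  201=17  202=22  203=34  204=45
Finish order: 200 → 201 → 202 → 203 → 204

203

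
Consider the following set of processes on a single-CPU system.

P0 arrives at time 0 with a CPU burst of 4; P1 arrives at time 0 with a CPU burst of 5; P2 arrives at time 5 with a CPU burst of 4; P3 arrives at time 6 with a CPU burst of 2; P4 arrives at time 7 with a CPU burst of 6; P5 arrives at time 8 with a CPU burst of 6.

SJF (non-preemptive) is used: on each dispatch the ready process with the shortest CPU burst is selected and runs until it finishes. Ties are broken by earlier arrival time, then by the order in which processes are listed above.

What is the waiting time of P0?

0

Gantt: | P0 0-4 | P1 4-9 | P3 9-11 | P2 11-15 | P4 15-21 | P5 21-27 |
Completion: P0=4  P1=9  P2=15  P3=11  P4=21  P5=27
Waiting(P0) = turnaround − burst = 4 − 4 = 0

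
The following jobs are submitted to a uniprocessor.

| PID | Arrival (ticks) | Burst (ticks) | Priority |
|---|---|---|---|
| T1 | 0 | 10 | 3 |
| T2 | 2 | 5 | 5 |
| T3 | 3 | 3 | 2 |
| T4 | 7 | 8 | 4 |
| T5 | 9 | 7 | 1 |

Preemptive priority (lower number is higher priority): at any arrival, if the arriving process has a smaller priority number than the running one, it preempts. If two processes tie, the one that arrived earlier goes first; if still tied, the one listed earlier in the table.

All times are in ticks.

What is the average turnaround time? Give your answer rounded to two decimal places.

16.40

Gantt: | T1 0-3 | T3 3-6 | T1 6-9 | T5 9-16 | T1 16-20 | T4 20-28 | T2 28-33 |
Completion: T1=20  T2=33  T3=6  T4=28  T5=16
Turnaround (C−A): T1=20  T2=31  T3=3  T4=21  T5=7
Turnaround times: T1=20, T2=31, T3=3, T4=21, T5=7
Average turnaround = (20+31+3+21+7) / 5 = 82/5 = 16.40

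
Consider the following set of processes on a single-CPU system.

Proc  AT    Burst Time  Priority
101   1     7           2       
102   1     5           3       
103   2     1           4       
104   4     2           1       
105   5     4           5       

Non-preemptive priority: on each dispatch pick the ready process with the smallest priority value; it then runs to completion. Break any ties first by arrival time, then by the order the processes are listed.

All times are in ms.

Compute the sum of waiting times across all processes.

37

Gantt: | idle 0-1 | 101 1-8 | 104 8-10 | 102 10-15 | 103 15-16 | 105 16-20 |
Completion: 101=8  102=15  103=16  104=10  105=20
Turnaround (C−A): 101=7  102=14  103=14  104=6  105=15
Waiting = turnaround − burst: 101=0, 102=9, 103=13, 104=4, 105=11
Total waiting = 0 + 9 + 13 + 4 + 11 = 37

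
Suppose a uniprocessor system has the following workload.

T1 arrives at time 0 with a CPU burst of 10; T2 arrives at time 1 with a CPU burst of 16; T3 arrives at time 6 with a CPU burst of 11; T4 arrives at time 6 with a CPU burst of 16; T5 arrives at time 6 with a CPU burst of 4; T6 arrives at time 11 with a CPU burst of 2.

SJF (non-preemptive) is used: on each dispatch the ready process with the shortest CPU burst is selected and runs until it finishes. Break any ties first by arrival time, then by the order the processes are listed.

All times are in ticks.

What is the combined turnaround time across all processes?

Schedule: | T1 0-10 | T5 10-14 | T6 14-16 | T3 16-27 | T2 27-43 | T4 43-59 |
Completion: T1=10  T2=43  T3=27  T4=59  T5=14  T6=16
Turnaround (C−A): T1=10  T2=42  T3=21  T4=53  T5=8  T6=5
Turnaround = completion − arrival: T1=10, T2=42, T3=21, T4=53, T5=8, T6=5
Total turnaround = 10 + 42 + 21 + 53 + 8 + 5 = 139

139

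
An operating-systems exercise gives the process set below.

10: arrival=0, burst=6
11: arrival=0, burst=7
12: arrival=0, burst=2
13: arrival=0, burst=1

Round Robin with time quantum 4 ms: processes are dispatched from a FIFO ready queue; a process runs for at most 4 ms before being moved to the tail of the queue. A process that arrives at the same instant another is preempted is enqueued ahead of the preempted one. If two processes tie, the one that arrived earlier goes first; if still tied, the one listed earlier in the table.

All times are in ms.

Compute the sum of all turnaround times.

50

Schedule: | 10 0-4 | 11 4-8 | 12 8-10 | 13 10-11 | 10 11-13 | 11 13-16 |
Completion: 10=13  11=16  12=10  13=11
Turnaround = completion − arrival: 10=13, 11=16, 12=10, 13=11
Total turnaround = 13 + 16 + 10 + 11 = 50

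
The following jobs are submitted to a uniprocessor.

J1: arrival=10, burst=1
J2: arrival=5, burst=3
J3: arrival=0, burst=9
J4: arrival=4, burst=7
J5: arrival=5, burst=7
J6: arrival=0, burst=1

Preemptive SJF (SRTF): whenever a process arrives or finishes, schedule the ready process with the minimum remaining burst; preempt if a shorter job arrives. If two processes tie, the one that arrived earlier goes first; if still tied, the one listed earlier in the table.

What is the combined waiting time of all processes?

31

Timeline: | J6 0-1 | J3 1-5 | J2 5-8 | J3 8-10 | J1 10-11 | J3 11-14 | J4 14-21 | J5 21-28 |
Completion: J1=11  J2=8  J3=14  J4=21  J5=28  J6=1
Waiting = turnaround − burst: J1=0, J2=0, J3=5, J4=10, J5=16, J6=0
Total waiting = 0 + 0 + 5 + 10 + 16 + 0 = 31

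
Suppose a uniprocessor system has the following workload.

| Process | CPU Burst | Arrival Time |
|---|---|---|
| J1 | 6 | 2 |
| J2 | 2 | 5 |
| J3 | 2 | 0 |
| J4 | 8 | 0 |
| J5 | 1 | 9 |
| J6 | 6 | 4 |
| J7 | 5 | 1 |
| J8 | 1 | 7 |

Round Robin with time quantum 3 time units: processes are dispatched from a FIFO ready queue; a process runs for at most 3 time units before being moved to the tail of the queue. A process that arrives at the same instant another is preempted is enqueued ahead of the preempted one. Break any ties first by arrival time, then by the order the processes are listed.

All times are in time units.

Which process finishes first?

Gantt: | J3 0-2 | J4 2-5 | J7 5-8 | J1 8-11 | J6 11-14 | J2 14-16 | J4 16-19 | J8 19-20 | J7 20-22 | J5 22-23 | J1 23-26 | J6 26-29 | J4 29-31 |
Completion: J1=26  J2=16  J3=2  J4=31  J5=23  J6=29  J7=22  J8=20
Turnaround (C−A): J1=24  J2=11  J3=2  J4=31  J5=14  J6=25  J7=21  J8=13
Finish order: J3 → J2 → J8 → J7 → J5 → J1 → J6 → J4

J3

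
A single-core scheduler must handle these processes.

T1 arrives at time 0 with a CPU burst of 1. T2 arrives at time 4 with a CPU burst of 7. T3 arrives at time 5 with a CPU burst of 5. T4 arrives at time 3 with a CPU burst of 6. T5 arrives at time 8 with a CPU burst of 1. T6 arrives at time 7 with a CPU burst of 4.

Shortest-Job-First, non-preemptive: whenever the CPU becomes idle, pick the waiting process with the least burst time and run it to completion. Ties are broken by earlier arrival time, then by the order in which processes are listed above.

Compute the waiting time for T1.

0

Timeline: | T1 0-1 | idle 1-3 | T4 3-9 | T5 9-10 | T6 10-14 | T3 14-19 | T2 19-26 |
Completion: T1=1  T2=26  T3=19  T4=9  T5=10  T6=14
Turnaround (C−A): T1=1  T2=22  T3=14  T4=6  T5=2  T6=7
Waiting(T1) = turnaround − burst = 1 − 1 = 0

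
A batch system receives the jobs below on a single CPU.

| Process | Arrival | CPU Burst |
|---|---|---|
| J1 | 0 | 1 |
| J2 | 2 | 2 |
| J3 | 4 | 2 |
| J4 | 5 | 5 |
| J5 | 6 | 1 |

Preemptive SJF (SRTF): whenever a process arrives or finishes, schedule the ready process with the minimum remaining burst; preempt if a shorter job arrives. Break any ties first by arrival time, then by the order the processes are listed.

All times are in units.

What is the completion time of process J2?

Timeline: | J1 0-1 | idle 1-2 | J2 2-4 | J3 4-6 | J5 6-7 | J4 7-12 |
Completion: J1=1  J2=4  J3=6  J4=12  J5=7

4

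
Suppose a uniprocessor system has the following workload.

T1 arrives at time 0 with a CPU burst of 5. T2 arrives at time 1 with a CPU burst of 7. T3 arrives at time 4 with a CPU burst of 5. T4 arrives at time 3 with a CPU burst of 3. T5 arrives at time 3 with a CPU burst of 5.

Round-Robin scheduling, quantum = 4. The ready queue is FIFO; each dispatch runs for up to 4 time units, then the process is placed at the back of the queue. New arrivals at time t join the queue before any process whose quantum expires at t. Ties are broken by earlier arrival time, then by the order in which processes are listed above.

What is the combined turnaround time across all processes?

92

Schedule: | T1 0-4 | T2 4-8 | T4 8-11 | T5 11-15 | T3 15-19 | T1 19-20 | T2 20-23 | T5 23-24 | T3 24-25 |
Completion: T1=20  T2=23  T3=25  T4=11  T5=24
Turnaround (C−A): T1=20  T2=22  T3=21  T4=8  T5=21
Turnaround = completion − arrival: T1=20, T2=22, T3=21, T4=8, T5=21
Total turnaround = 20 + 22 + 21 + 8 + 21 = 92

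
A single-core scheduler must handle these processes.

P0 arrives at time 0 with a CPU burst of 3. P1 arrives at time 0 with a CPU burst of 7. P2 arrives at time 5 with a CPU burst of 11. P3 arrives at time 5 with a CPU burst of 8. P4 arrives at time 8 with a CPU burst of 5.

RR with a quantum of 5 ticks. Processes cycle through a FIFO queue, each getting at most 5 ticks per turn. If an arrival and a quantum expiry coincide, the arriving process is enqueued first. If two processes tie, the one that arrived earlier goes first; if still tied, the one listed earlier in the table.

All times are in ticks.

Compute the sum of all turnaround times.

100

Schedule: | P0 0-3 | P1 3-8 | P2 8-13 | P3 13-18 | P4 18-23 | P1 23-25 | P2 25-30 | P3 30-33 | P2 33-34 |
Completion: P0=3  P1=25  P2=34  P3=33  P4=23
Turnaround = completion − arrival: P0=3, P1=25, P2=29, P3=28, P4=15
Total turnaround = 3 + 25 + 29 + 28 + 15 = 100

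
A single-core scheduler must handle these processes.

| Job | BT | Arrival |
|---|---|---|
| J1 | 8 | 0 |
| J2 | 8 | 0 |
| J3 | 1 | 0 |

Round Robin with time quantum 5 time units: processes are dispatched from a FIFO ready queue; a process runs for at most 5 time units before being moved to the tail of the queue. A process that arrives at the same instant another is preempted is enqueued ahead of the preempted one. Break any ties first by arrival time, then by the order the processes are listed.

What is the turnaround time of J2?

17

Schedule: | J1 0-5 | J2 5-10 | J3 10-11 | J1 11-14 | J2 14-17 |
Completion: J1=14  J2=17  J3=11
Turnaround (C−A): J1=14  J2=17  J3=11
Turnaround(J2) = completion − arrival = 17 − 0 = 17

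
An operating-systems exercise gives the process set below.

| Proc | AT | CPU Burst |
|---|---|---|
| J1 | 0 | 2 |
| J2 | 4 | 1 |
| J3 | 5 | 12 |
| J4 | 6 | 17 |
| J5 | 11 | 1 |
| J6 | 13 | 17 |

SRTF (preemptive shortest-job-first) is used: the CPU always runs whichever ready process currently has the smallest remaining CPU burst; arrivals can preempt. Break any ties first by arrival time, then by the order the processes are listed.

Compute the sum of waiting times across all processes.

35

Schedule: | J1 0-2 | idle 2-4 | J2 4-5 | J3 5-11 | J5 11-12 | J3 12-18 | J4 18-35 | J6 35-52 |
Completion: J1=2  J2=5  J3=18  J4=35  J5=12  J6=52
Turnaround (C−A): J1=2  J2=1  J3=13  J4=29  J5=1  J6=39
Waiting = turnaround − burst: J1=0, J2=0, J3=1, J4=12, J5=0, J6=22
Total waiting = 0 + 0 + 1 + 12 + 0 + 22 = 35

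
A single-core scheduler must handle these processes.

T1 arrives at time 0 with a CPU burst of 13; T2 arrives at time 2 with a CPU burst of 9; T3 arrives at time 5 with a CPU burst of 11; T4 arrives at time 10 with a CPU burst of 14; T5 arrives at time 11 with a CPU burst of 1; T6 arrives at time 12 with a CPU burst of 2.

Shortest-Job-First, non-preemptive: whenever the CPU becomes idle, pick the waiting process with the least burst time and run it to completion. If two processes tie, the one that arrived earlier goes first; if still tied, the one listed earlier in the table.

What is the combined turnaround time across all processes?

114

Timeline: | T1 0-13 | T5 13-14 | T6 14-16 | T2 16-25 | T3 25-36 | T4 36-50 |
Completion: T1=13  T2=25  T3=36  T4=50  T5=14  T6=16
Turnaround = completion − arrival: T1=13, T2=23, T3=31, T4=40, T5=3, T6=4
Total turnaround = 13 + 23 + 31 + 40 + 3 + 4 = 114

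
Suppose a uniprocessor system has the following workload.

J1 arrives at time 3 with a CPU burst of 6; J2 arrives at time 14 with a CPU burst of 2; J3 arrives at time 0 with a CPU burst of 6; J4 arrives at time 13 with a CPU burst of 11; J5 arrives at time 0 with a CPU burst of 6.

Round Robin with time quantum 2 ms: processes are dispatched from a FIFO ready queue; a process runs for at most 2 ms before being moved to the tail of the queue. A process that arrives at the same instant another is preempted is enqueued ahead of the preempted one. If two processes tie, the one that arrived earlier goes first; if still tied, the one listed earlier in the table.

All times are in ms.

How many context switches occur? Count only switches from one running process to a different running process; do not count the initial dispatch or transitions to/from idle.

Timeline: | J3 0-2 | J5 2-4 | J3 4-6 | J1 6-8 | J5 8-10 | J3 10-12 | J1 12-14 | J5 14-16 | J4 16-18 | J2 18-20 | J1 20-22 | J4 22-31 |
Completion: J1=22  J2=20  J3=12  J4=31  J5=16
Turnaround (C−A): J1=19  J2=6  J3=12  J4=18  J5=16

11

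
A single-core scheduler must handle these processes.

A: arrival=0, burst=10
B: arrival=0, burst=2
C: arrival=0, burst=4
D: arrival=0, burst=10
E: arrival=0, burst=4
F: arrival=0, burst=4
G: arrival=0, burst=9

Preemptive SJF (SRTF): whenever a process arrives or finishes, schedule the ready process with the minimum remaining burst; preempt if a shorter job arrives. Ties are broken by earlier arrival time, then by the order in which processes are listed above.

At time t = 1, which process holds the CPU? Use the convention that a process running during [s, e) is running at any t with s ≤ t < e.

Timeline: | B 0-2 | C 2-6 | E 6-10 | F 10-14 | G 14-23 | A 23-33 | D 33-43 |
Completion: A=33  B=2  C=6  D=43  E=10  F=14  G=23

B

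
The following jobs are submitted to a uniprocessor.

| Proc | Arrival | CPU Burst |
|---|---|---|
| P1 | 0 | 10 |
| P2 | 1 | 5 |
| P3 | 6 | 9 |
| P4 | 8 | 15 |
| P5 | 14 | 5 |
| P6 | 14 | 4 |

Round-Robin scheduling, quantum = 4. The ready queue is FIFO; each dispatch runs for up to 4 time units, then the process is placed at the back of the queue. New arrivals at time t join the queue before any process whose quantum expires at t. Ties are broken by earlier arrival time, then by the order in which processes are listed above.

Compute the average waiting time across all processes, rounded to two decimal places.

Gantt: | P1 0-4 | P2 4-8 | P1 8-12 | P3 12-16 | P4 16-20 | P2 20-21 | P1 21-23 | P5 23-27 | P6 27-31 | P3 31-35 | P4 35-39 | P5 39-40 | P3 40-41 | P4 41-48 |
Completion: P1=23  P2=21  P3=41  P4=48  P5=40  P6=31
Turnaround (C−A): P1=23  P2=20  P3=35  P4=40  P5=26  P6=17
Waiting times: P1=13, P2=15, P3=26, P4=25, P5=21, P6=13
Average waiting = (13+15+26+25+21+13) / 6 = 113/6 = 18.83

18.83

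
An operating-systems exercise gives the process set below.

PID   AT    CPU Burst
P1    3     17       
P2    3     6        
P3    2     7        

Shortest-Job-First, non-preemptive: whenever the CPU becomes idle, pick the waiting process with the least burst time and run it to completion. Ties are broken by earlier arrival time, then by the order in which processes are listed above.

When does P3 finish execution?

9

Timeline: | idle 0-2 | P3 2-9 | P2 9-15 | P1 15-32 |
Completion: P1=32  P2=15  P3=9
Turnaround (C−A): P1=29  P2=12  P3=7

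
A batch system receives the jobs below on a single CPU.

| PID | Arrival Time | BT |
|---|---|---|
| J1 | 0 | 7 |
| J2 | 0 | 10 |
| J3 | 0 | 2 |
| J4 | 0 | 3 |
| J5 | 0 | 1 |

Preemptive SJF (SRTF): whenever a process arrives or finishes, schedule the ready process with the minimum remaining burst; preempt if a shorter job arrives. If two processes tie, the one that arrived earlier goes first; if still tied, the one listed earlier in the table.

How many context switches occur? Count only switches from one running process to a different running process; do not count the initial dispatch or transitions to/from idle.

4

Timeline: | J5 0-1 | J3 1-3 | J4 3-6 | J1 6-13 | J2 13-23 |
Completion: J1=13  J2=23  J3=3  J4=6  J5=1
Turnaround (C−A): J1=13  J2=23  J3=3  J4=6  J5=1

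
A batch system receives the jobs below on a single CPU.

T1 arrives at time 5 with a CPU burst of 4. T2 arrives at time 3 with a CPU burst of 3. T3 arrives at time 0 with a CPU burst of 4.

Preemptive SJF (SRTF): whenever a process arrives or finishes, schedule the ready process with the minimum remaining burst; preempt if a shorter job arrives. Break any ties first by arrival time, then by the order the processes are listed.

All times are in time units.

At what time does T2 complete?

7

Gantt: | T3 0-4 | T2 4-7 | T1 7-11 |
Completion: T1=11  T2=7  T3=4
Turnaround (C−A): T1=6  T2=4  T3=4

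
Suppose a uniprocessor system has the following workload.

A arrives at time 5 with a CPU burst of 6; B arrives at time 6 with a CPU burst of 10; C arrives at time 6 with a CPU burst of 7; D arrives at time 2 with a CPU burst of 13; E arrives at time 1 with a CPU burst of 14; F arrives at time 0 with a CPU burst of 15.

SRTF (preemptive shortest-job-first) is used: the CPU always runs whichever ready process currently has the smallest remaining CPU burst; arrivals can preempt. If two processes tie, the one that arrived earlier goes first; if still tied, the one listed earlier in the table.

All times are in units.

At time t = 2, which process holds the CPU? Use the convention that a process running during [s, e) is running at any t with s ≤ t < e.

Schedule: | F 0-5 | A 5-11 | C 11-18 | F 18-28 | B 28-38 | D 38-51 | E 51-65 |
Completion: A=11  B=38  C=18  D=51  E=65  F=28

F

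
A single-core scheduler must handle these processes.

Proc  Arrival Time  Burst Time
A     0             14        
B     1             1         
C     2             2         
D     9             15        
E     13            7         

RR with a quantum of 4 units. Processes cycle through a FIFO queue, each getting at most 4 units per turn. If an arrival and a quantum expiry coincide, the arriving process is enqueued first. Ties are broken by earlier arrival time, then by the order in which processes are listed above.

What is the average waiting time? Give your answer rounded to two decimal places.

Gantt: | A 0-4 | B 4-5 | C 5-7 | A 7-11 | D 11-15 | A 15-19 | E 19-23 | D 23-27 | A 27-29 | E 29-32 | D 32-39 |
Completion: A=29  B=5  C=7  D=39  E=32
Waiting times: A=15, B=3, C=3, D=15, E=12
Average waiting = (15+3+3+15+12) / 5 = 48/5 = 9.60

9.60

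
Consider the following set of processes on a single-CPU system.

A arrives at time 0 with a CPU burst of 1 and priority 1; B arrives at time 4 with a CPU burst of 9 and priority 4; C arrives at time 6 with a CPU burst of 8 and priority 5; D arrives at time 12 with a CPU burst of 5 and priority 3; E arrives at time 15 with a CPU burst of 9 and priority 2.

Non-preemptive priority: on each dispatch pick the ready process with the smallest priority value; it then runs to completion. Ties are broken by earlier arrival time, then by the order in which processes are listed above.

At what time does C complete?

Timeline: | A 0-1 | idle 1-4 | B 4-13 | D 13-18 | E 18-27 | C 27-35 |
Completion: A=1  B=13  C=35  D=18  E=27

35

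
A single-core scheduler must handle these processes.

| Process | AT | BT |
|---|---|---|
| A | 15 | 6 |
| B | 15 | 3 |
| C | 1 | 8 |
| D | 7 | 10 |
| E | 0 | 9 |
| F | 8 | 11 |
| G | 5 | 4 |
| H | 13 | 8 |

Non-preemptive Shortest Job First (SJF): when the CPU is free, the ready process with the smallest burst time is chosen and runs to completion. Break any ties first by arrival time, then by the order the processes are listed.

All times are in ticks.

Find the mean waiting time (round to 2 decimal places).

14.88

Gantt: | E 0-9 | G 9-13 | C 13-21 | B 21-24 | A 24-30 | H 30-38 | D 38-48 | F 48-59 |
Completion: A=30  B=24  C=21  D=48  E=9  F=59  G=13  H=38
Turnaround (C−A): A=15  B=9  C=20  D=41  E=9  F=51  G=8  H=25
Waiting times: A=9, B=6, C=12, D=31, E=0, F=40, G=4, H=17
Average waiting = (9+6+12+31+0+40+4+17) / 8 = 119/8 = 14.88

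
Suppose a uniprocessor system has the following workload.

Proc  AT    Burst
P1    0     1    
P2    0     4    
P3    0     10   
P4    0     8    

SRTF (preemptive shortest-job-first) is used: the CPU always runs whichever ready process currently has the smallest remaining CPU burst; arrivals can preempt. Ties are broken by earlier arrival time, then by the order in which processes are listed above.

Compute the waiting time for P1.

0

Schedule: | P1 0-1 | P2 1-5 | P4 5-13 | P3 13-23 |
Completion: P1=1  P2=5  P3=23  P4=13
Waiting(P1) = turnaround − burst = 1 − 1 = 0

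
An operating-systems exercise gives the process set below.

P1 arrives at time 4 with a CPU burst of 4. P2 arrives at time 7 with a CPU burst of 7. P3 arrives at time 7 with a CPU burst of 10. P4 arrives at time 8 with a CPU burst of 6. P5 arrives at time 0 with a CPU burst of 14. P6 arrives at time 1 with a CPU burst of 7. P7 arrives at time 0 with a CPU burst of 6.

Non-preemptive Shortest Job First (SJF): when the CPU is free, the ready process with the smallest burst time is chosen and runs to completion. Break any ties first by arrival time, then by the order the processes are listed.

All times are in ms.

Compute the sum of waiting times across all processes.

Gantt: | P7 0-6 | P1 6-10 | P4 10-16 | P6 16-23 | P2 23-30 | P3 30-40 | P5 40-54 |
Completion: P1=10  P2=30  P3=40  P4=16  P5=54  P6=23  P7=6
Turnaround (C−A): P1=6  P2=23  P3=33  P4=8  P5=54  P6=22  P7=6
Waiting = turnaround − burst: P1=2, P2=16, P3=23, P4=2, P5=40, P6=15, P7=0
Total waiting = 2 + 16 + 23 + 2 + 40 + 15 + 0 = 98

98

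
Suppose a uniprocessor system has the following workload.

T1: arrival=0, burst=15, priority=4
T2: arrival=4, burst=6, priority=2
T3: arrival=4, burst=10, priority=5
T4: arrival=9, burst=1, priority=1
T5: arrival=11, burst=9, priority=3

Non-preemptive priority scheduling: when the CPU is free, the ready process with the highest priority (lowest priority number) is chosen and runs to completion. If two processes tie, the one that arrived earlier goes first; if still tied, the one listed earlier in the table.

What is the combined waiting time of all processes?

Schedule: | T1 0-15 | T4 15-16 | T2 16-22 | T5 22-31 | T3 31-41 |
Completion: T1=15  T2=22  T3=41  T4=16  T5=31
Turnaround (C−A): T1=15  T2=18  T3=37  T4=7  T5=20
Waiting = turnaround − burst: T1=0, T2=12, T3=27, T4=6, T5=11
Total waiting = 0 + 12 + 27 + 6 + 11 = 56

56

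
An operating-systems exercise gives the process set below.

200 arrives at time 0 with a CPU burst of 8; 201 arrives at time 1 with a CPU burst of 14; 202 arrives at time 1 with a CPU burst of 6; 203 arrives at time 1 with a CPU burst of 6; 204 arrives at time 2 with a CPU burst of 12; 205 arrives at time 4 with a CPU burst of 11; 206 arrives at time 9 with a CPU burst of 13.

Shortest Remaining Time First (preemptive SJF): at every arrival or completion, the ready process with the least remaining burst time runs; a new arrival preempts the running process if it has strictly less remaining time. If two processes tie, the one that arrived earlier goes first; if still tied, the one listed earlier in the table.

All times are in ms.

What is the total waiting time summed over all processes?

152

Gantt: | 200 0-1 | 202 1-7 | 203 7-13 | 200 13-20 | 205 20-31 | 204 31-43 | 206 43-56 | 201 56-70 |
Completion: 200=20  201=70  202=7  203=13  204=43  205=31  206=56
Turnaround (C−A): 200=20  201=69  202=6  203=12  204=41  205=27  206=47
Waiting = turnaround − burst: 200=12, 201=55, 202=0, 203=6, 204=29, 205=16, 206=34
Total waiting = 12 + 55 + 0 + 6 + 29 + 16 + 34 = 152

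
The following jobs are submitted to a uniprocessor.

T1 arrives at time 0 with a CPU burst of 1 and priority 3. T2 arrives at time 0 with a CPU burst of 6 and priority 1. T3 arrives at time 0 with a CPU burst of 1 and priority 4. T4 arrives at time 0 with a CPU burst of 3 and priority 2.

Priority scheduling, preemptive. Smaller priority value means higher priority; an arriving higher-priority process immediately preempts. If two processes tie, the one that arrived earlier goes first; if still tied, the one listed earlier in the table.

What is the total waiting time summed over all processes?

Schedule: | T2 0-6 | T4 6-9 | T1 9-10 | T3 10-11 |
Completion: T1=10  T2=6  T3=11  T4=9
Turnaround (C−A): T1=10  T2=6  T3=11  T4=9
Waiting = turnaround − burst: T1=9, T2=0, T3=10, T4=6
Total waiting = 9 + 0 + 10 + 6 = 25

25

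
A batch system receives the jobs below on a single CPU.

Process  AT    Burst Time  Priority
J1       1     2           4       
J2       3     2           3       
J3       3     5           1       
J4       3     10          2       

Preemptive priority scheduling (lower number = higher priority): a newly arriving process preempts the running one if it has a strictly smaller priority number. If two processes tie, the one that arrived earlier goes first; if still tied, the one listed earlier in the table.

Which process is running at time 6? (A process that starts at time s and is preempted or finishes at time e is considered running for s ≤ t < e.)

Schedule: | idle 0-1 | J1 1-3 | J3 3-8 | J4 8-18 | J2 18-20 |
Completion: J1=3  J2=20  J3=8  J4=18

J3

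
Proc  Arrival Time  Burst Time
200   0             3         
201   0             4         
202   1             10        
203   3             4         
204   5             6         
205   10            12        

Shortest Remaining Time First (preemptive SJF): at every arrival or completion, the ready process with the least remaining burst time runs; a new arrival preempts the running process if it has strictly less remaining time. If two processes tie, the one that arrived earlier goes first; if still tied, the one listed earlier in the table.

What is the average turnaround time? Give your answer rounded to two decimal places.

14.17

Schedule: | 200 0-3 | 201 3-7 | 203 7-11 | 204 11-17 | 202 17-27 | 205 27-39 |
Completion: 200=3  201=7  202=27  203=11  204=17  205=39
Turnaround (C−A): 200=3  201=7  202=26  203=8  204=12  205=29
Turnaround times: 200=3, 201=7, 202=26, 203=8, 204=12, 205=29
Average turnaround = (3+7+26+8+12+29) / 6 = 85/6 = 14.17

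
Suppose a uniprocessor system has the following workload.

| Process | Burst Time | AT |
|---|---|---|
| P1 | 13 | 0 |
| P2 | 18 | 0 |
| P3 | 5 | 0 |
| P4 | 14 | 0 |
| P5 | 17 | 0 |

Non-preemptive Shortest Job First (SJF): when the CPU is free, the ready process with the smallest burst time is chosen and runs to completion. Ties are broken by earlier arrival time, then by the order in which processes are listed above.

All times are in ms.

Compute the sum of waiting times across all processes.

104

Timeline: | P3 0-5 | P1 5-18 | P4 18-32 | P5 32-49 | P2 49-67 |
Completion: P1=18  P2=67  P3=5  P4=32  P5=49
Turnaround (C−A): P1=18  P2=67  P3=5  P4=32  P5=49
Waiting = turnaround − burst: P1=5, P2=49, P3=0, P4=18, P5=32
Total waiting = 5 + 49 + 0 + 18 + 32 = 104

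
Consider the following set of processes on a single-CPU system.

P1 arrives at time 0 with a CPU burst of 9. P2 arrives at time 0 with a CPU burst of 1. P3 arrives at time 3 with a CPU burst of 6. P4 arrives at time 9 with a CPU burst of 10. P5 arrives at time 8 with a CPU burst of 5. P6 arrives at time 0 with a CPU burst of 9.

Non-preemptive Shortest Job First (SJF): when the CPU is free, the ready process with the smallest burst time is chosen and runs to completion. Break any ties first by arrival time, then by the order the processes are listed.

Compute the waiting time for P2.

0

Schedule: | P2 0-1 | P1 1-10 | P5 10-15 | P3 15-21 | P6 21-30 | P4 30-40 |
Completion: P1=10  P2=1  P3=21  P4=40  P5=15  P6=30
Turnaround (C−A): P1=10  P2=1  P3=18  P4=31  P5=7  P6=30
Waiting(P2) = turnaround − burst = 1 − 1 = 0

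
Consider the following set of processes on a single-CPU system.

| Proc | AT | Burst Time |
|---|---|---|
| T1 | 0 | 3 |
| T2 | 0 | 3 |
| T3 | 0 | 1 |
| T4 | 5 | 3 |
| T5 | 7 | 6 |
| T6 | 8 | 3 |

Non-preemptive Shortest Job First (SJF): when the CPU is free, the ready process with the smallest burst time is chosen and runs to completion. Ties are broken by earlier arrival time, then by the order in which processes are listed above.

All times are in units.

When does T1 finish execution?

4

Schedule: | T3 0-1 | T1 1-4 | T2 4-7 | T4 7-10 | T6 10-13 | T5 13-19 |
Completion: T1=4  T2=7  T3=1  T4=10  T5=19  T6=13
Turnaround (C−A): T1=4  T2=7  T3=1  T4=5  T5=12  T6=5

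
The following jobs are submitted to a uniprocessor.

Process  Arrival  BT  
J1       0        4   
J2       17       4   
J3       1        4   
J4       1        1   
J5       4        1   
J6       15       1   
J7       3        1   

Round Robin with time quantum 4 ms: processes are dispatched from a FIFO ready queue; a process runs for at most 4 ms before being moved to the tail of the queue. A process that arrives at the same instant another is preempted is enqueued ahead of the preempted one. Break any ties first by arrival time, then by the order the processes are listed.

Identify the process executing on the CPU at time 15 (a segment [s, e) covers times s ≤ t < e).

J6

Schedule: | J1 0-4 | J3 4-8 | J4 8-9 | J7 9-10 | J5 10-11 | idle 11-15 | J6 15-16 | idle 16-17 | J2 17-21 |
Completion: J1=4  J2=21  J3=8  J4=9  J5=11  J6=16  J7=10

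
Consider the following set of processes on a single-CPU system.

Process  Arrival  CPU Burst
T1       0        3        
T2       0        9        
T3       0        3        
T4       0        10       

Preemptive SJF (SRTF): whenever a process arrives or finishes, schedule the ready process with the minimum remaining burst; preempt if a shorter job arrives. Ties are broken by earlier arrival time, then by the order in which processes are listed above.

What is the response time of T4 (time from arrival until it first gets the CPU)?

15

Gantt: | T1 0-3 | T3 3-6 | T2 6-15 | T4 15-25 |
Completion: T1=3  T2=15  T3=6  T4=25
Response(T4) = first start − arrival = 15 − 0 = 15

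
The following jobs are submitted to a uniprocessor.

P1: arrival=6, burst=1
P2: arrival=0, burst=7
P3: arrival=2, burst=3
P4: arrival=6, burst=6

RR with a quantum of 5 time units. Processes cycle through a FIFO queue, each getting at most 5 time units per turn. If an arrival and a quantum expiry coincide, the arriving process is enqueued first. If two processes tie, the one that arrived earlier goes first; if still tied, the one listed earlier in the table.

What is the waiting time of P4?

Gantt: | P2 0-5 | P3 5-8 | P2 8-10 | P1 10-11 | P4 11-17 |
Completion: P1=11  P2=10  P3=8  P4=17
Turnaround (C−A): P1=5  P2=10  P3=6  P4=11
Waiting(P4) = turnaround − burst = 11 − 6 = 5

5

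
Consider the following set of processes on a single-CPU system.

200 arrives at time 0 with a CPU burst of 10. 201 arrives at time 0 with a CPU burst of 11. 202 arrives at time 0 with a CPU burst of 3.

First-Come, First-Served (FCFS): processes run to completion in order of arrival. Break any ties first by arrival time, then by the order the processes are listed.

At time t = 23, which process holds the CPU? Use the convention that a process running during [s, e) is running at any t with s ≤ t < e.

Gantt: | 200 0-10 | 201 10-21 | 202 21-24 |
Completion: 200=10  201=21  202=24
Turnaround (C−A): 200=10  201=21  202=24

202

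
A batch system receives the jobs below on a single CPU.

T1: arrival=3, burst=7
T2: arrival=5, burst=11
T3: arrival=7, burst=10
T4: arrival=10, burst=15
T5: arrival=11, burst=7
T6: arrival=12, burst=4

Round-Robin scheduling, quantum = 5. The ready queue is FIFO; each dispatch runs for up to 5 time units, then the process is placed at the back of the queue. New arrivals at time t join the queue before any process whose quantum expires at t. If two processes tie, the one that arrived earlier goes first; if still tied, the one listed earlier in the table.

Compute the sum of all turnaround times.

Gantt: | idle 0-3 | T1 3-8 | T2 8-13 | T3 13-18 | T1 18-20 | T4 20-25 | T5 25-30 | T6 30-34 | T2 34-39 | T3 39-44 | T4 44-49 | T5 49-51 | T2 51-52 | T4 52-57 |
Completion: T1=20  T2=52  T3=44  T4=57  T5=51  T6=34
Turnaround (C−A): T1=17  T2=47  T3=37  T4=47  T5=40  T6=22
Turnaround = completion − arrival: T1=17, T2=47, T3=37, T4=47, T5=40, T6=22
Total turnaround = 17 + 47 + 37 + 47 + 40 + 22 = 210

210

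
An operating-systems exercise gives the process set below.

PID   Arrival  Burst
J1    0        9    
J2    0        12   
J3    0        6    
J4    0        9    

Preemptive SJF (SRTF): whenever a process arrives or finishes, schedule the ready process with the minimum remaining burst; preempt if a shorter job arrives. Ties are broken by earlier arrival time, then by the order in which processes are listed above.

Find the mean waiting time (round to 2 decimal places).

Timeline: | J3 0-6 | J1 6-15 | J4 15-24 | J2 24-36 |
Completion: J1=15  J2=36  J3=6  J4=24
Waiting times: J1=6, J2=24, J3=0, J4=15
Average waiting = (6+24+0+15) / 4 = 45/4 = 11.25

11.25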